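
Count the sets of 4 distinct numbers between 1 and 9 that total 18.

11

4 distinct digits from 1–9 sum between 10 and 30.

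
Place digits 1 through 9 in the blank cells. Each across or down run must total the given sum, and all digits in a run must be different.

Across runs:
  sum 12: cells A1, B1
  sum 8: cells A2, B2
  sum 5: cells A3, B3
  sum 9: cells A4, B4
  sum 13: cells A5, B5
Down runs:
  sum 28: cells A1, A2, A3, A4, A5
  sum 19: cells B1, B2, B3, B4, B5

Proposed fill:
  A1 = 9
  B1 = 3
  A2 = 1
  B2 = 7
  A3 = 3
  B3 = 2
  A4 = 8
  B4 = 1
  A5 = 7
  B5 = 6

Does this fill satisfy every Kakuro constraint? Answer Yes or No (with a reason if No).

Across: 9+3=12; 1+7=8; 3+2=5; 8+1=9; 7+6=13. Down: 9+1+3+8+7=28; 3+7+2+1+6=19. No digit repeats within any run.

Yes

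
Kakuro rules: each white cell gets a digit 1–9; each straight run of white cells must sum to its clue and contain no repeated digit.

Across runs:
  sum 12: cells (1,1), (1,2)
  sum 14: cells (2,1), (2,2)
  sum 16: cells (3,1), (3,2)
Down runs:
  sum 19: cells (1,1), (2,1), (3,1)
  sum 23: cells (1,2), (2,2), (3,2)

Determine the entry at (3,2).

16 in 2 cells must be {7,9}; 23 in 3 cells must be {6,8,9}.
The 16 across and the 23 down share only 9, so (3,2) = 9.
Given what's placed, (1,2) must be 8 to fit the 12 across and 23 down.
(2,2) = 23 − 17 = 6 completes the 23 down.
(3,1) = 16 − 9 = 7 completes the 16 across.
(1,1) = 12 − 8 = 4 completes the 12 across.
(2,1) = 14 − 6 = 8 completes the 14 across.

9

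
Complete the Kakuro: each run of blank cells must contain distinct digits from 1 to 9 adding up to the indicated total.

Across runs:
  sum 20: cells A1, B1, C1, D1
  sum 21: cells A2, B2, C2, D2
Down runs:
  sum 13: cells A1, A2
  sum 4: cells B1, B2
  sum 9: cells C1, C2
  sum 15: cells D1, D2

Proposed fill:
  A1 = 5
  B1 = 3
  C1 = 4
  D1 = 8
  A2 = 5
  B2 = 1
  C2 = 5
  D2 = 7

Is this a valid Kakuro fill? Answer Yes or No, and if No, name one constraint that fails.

No — the down run A1–A2 sums to 10, not 13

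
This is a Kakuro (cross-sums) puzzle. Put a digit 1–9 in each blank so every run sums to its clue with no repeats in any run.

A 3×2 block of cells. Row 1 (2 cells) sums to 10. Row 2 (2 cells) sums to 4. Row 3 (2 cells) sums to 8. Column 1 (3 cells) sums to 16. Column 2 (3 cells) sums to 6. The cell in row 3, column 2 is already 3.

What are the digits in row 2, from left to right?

3, 1

4 in 2 cells must be {1,3}; 6 in 3 cells must be {1,2,3}.
(2,2) = 1: the only remaining digit allowed by both the 4 across and the 6 down.
(3,1) = 8 − 3 = 5 completes the 8 across.
(1,2) = 6 − 4 = 2 completes the 6 down.
(2,1) = 4 − 1 = 3 completes the 4 across.
(1,1) = 10 − 2 = 8 completes the 10 across.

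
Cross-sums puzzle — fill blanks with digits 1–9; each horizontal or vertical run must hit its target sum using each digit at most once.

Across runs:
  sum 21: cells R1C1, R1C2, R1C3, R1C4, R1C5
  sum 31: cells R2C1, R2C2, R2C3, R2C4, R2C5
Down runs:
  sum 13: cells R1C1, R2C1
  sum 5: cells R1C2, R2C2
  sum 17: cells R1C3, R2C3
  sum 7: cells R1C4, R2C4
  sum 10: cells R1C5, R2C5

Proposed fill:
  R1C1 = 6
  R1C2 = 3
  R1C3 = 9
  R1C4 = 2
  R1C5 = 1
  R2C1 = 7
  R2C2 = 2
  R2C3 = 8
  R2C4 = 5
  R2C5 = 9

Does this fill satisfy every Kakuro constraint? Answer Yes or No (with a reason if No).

Across: 6+3+9+2+1=21; 7+2+8+5+9=31. Down: 6+7=13; 3+2=5; 9+8=17; 2+5=7; 1+9=10. No digit repeats within any run.

Yes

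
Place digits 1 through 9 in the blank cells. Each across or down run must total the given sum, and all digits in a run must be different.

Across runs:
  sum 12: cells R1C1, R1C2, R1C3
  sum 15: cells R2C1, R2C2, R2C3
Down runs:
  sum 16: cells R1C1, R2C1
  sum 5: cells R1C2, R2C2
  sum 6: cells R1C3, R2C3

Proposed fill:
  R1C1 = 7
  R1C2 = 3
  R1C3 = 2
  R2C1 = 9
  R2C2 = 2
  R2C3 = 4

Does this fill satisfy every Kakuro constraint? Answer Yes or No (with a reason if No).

Yes

Across: 7+3+2=12; 9+2+4=15. Down: 7+9=16; 3+2=5; 2+4=6. No digit repeats within any run.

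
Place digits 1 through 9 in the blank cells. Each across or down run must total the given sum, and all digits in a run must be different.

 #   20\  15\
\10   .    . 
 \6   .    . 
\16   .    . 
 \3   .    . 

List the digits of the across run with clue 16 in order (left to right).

9 7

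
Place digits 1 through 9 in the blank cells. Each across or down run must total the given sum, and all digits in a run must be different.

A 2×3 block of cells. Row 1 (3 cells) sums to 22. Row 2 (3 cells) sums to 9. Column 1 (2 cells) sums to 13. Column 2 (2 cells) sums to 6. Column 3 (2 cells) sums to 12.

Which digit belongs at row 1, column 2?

5

The 22 across and the 6 down share only 5, so (1,2) = 5.
(2,2) = 6 − 5 = 1 completes the 6 down.
Nothing is forced directly, so branch on (2,1), whose candidates are 5 or 6. If (2,1) = 6: then (1,1) would have to be in {8,9} for the 22 across but in {7} for the 13 down — contradiction. So (2,1) = 5.
(1,1) = 13 − 5 = 8 completes the 13 down.
(1,3) = 22 − 13 = 9 completes the 22 across.
(2,3) = 9 − 6 = 3 completes the 9 across.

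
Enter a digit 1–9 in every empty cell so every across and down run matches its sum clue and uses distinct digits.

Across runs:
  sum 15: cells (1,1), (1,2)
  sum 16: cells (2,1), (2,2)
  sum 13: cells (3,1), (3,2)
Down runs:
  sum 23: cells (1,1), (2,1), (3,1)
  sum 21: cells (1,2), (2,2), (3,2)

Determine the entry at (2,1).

9

16 in 2 cells must be {7,9}; 23 in 3 cells must be {6,8,9}.
The 16 across and the 23 down share only 9, so (2,1) = 9.
(2,2) = 16 − 9 = 7 completes the 16 across.
Nothing is forced directly, so branch on (1,1), whose candidates are 6 or 8. If (1,1) = 8: then (1,2) would have to be in {7} for the 15 across but in {5,6,8,9} for the 21 down — contradiction. So (1,1) = 6.
(1,2) = 15 − 6 = 9 completes the 15 across.
(3,1) = 23 − 15 = 8 completes the 23 down.
(3,2) = 13 − 8 = 5 completes the 13 across.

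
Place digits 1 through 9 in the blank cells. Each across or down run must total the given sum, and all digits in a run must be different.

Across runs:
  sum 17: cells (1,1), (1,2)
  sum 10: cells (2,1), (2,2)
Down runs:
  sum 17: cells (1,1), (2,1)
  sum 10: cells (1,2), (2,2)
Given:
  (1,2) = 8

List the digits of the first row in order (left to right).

9 8

17 in 2 cells must be {8,9}.
(1,1) = 17 − 8 = 9 completes the 17 across.
(2,1) = 17 − 9 = 8 completes the 17 down.
(2,2) = 10 − 8 = 2 completes the 10 across.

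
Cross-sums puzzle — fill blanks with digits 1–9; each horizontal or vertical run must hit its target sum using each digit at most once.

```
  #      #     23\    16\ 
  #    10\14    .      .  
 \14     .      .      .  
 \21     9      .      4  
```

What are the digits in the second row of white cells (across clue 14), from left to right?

1 6 7

23 in 3 cells must be {6,8,9}.
R2C1 = 10 − 9 = 1 completes the 10 down.
R3C2 = 21 − 13 = 8 completes the 21 across.
Nothing is forced directly, so branch on R1C2, whose candidates are 6 or 9. If R1C2 = 6: then R1C3 would have to be in {8} for the 14 across but in {3,5,7,9} for the 16 down — contradiction. So R1C2 = 9.
R1C3 = 14 − 9 = 5 completes the 14 across.
R2C2 = 23 − 17 = 6 completes the 23 down.
R2C3 = 14 − 7 = 7 completes the 14 across.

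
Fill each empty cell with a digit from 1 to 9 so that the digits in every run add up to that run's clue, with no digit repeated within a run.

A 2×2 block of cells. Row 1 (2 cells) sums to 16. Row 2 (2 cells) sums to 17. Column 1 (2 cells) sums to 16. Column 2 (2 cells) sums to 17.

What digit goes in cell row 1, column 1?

16 in 2 cells must be {7,9}; 17 in 2 cells must be {8,9}.
The 16 across and the 17 down share only 9, so (1,2) = 9.
The 17 across and the 16 down share only 9, so (2,1) = 9.
(2,2) = 17 − 9 = 8 completes the 17 across.
(1,1) = 16 − 9 = 7 completes the 16 across.

7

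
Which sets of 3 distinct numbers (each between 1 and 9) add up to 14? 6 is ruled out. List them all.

3 distinct digits from 1–9 sum between 6 and 24.
Dropping sets that contain 6.

{1,4,9}; {1,5,8}; {2,3,9}; {2,4,8}; {2,5,7}; {3,4,7}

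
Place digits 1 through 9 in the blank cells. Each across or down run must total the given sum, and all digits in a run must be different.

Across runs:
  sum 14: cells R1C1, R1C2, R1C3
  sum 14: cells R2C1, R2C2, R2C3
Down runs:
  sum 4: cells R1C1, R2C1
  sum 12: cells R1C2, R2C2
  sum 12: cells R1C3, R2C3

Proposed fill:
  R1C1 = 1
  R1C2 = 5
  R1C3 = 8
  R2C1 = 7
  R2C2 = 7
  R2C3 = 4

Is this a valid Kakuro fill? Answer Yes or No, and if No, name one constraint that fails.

No — the across run R2C1–R2C3 sums to 18, not 14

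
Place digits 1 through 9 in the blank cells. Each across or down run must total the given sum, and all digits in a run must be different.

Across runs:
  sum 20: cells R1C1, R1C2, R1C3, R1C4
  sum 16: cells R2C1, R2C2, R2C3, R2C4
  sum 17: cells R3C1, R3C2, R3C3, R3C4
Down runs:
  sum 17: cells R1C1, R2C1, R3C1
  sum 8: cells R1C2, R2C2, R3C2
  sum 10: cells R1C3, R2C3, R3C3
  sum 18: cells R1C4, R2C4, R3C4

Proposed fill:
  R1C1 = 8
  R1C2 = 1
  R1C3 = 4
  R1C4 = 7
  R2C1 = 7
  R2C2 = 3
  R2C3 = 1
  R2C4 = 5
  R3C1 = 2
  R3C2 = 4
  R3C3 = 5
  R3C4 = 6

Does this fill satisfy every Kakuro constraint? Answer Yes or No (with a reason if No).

Yes

Across: 8+1+4+7=20; 7+3+1+5=16; 2+4+5+6=17. Down: 8+7+2=17; 1+3+4=8; 4+1+5=10; 7+5+6=18. No digit repeats within any run.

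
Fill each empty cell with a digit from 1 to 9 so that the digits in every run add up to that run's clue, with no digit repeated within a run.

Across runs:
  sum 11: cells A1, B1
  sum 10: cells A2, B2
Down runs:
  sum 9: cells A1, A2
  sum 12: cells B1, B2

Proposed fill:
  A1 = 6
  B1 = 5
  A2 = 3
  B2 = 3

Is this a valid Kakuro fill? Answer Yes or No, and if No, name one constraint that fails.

No — the down run B1–B2 sums to 8, not 12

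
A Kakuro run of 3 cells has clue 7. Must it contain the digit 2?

Yes

The only way to make 7 from 3 distinct digits is {1,2,4}, which contains 2.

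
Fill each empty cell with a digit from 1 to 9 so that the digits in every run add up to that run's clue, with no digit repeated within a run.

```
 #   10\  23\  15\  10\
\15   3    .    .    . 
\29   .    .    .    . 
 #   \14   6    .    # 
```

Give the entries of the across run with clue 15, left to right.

3 9 2 1

29 in 4 cells must be {5,7,8,9}; 23 in 3 cells must be {6,8,9}.
Given what's placed, R1C2 must be 9 to fit the 15 across and 23 down.
R2C1 = 10 − 3 = 7 completes the 10 down.
R2C2 = 23 − 15 = 8 completes the 23 down.
Given what's placed, R2C4 must be 9 to fit the 29 across and 10 down.
R3C3 = 14 − 6 = 8 completes the 14 across.
R1C4 = 10 − 9 = 1 completes the 10 down.
R2C3 = 29 − 24 = 5 completes the 29 across.
R1C3 = 15 − 13 = 2 completes the 15 across.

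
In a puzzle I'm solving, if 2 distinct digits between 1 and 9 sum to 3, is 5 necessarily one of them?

No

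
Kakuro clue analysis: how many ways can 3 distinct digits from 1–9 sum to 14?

3 distinct digits from 1–9 sum between 6 and 24.

8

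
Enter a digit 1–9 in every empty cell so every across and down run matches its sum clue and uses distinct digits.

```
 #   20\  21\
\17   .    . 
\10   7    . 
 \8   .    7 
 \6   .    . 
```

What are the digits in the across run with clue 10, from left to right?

7 3

17 in 2 cells must be {8,9}.
R2C2 = 10 − 7 = 3 completes the 10 across.
R3C1 = 8 − 7 = 1 completes the 8 across.
Given what's placed, R4C1 must be 4 to fit the 6 across and 20 down.
R4C2 = 6 − 4 = 2 completes the 6 across.
R1C1 = 20 − 12 = 8 completes the 20 down.
R1C2 = 17 − 8 = 9 completes the 17 across.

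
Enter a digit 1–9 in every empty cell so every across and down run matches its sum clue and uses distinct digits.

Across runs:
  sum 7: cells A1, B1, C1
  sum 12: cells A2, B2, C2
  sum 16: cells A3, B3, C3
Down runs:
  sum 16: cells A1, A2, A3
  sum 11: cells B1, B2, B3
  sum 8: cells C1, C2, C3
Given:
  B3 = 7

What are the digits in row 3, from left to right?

6, 7, 3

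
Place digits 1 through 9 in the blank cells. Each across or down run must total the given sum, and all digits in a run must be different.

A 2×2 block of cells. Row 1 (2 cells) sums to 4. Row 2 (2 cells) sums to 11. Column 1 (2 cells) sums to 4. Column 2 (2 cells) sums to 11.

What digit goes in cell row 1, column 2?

3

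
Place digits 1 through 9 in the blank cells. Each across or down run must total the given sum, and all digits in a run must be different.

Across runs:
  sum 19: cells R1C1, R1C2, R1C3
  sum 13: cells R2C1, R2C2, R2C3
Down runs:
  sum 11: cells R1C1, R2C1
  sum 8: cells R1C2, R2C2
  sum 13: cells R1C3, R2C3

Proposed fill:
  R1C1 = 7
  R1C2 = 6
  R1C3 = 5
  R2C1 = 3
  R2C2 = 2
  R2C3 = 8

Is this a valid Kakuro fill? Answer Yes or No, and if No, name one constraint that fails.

No — the across run R1C1–R1C3 sums to 18, not 19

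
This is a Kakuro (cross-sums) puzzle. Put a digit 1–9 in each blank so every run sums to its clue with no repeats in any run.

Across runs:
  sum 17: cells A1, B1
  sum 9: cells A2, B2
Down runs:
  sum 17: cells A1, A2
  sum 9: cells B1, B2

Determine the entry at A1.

9

17 in 2 cells must be {8,9}.
The 17 across and the 9 down share only 8, so B1 = 8.
The 9 across and the 17 down share only 8, so A2 = 8.
B2 = 9 − 8 = 1 completes the 9 across.
A1 = 17 − 8 = 9 completes the 17 across.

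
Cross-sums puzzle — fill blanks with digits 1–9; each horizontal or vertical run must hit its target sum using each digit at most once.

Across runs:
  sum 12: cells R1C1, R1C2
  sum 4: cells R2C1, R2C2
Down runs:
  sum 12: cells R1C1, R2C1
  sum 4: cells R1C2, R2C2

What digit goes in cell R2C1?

4 in 2 cells must be {1,3}.
The 12 across and the 4 down share only 3, so R1C2 = 3.
The 4 across and the 12 down share only 3, so R2C1 = 3.
R2C2 = 4 − 3 = 1 completes the 4 across.
R1C1 = 12 − 3 = 9 completes the 12 across.

3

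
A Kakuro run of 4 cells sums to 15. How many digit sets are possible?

4 distinct digits from 1–9 sum between 10 and 30.
Enumerating: {1,2,3,9}, {1,2,4,8}, {1,2,5,7}, {1,3,4,7}, {1,3,5,6}, {2,3,4,6}.

6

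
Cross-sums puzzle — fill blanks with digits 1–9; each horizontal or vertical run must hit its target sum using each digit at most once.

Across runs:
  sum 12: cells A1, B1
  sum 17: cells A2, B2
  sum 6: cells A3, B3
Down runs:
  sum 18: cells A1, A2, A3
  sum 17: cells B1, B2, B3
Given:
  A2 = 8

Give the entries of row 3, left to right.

1 5

17 in 2 cells must be {8,9}.
B2 = 17 − 8 = 9 completes the 17 across.
Nothing is forced directly, so branch on A3, whose candidates are 1 or 4. If A3 = 4: then A1 would have to be in {3,4,5,7,8,9} for the 12 across but in {6} for the 18 down — contradiction. So A3 = 1.
A1 = 18 − 9 = 9 completes the 18 down.
B1 = 12 − 9 = 3 completes the 12 across.
B3 = 6 − 1 = 5 completes the 6 across.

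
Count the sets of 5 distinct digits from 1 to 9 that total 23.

11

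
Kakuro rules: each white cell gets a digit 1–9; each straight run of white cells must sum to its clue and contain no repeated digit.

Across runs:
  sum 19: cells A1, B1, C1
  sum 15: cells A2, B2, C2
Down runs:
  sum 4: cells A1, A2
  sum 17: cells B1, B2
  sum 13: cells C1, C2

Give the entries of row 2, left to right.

4 in 2 cells must be {1,3}; 17 in 2 cells must be {8,9}.
The 19 across and the 4 down share only 3, so A1 = 3.
Given what's placed, B1 must be 9 to fit the 19 across and 17 down.
C1 = 19 − 12 = 7 completes the 19 across.
A2 = 4 − 3 = 1 completes the 4 down.
B2 = 17 − 9 = 8 completes the 17 down.
C2 = 15 − 9 = 6 completes the 15 across.

1, 8, 6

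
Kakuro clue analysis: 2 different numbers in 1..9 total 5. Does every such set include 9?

No

Counterexample: {1,4} sums to 5 without using 9.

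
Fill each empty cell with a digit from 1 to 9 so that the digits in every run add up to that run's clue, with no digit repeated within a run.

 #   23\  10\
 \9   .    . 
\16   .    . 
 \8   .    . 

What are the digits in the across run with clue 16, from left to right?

16 in 2 cells must be {7,9}; 23 in 3 cells must be {6,8,9}.
The 16 across and the 23 down share only 9, so R2C1 = 9.
R2C2 = 16 − 9 = 7 completes the 16 across.
Given what's placed, R3C1 must be 6 to fit the 8 across and 23 down.
R3C2 = 8 − 6 = 2 completes the 8 across.
R1C1 = 23 − 15 = 8 completes the 23 down.
R1C2 = 9 − 8 = 1 completes the 9 across.

9 7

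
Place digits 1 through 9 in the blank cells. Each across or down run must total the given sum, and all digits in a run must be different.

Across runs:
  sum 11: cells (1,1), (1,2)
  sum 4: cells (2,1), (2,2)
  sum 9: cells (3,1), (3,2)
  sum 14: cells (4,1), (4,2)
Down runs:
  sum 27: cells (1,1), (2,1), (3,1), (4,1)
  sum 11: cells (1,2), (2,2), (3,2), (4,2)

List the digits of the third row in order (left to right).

4 in 2 cells must be {1,3}; 11 in 4 cells must be {1,2,3,5}.
Only 3 fits (2,1) under both its across sum 4 and down sum 27.
(2,2) = 4 − 3 = 1 completes the 4 across.
Given what's placed, (4,2) must be 5 to fit the 14 across and 11 down.
(4,1) = 14 − 5 = 9 completes the 14 across.
No cell is forced outright now. (1,1) can only be 7 or 8 (the digits allowed by both its 11 across and its 27 down). If (1,1) = 7: then (1,2) would have to be in {4} for the 11 across but in {2,3} for the 11 down — contradiction. So (1,1) = 8.
(1,2) = 11 − 8 = 3 completes the 11 across.
(3,1) = 27 − 20 = 7 completes the 27 down.
(3,2) = 9 − 7 = 2 completes the 9 across.

7 2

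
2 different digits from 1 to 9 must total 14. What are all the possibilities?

{5,9}; {6,8}

2 distinct digits from 1–9 sum between 3 and 17.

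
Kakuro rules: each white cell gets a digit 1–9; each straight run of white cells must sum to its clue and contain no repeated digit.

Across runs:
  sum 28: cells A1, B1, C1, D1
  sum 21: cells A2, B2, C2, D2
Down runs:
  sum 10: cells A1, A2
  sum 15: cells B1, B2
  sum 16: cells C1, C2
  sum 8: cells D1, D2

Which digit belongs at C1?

16 in 2 cells must be {7,9}.
Nothing is forced directly, so branch on C1, whose candidates are 7 or 9. If C1 = 7: then D1 would have to be in {4,8,9} for the 28 across but in {1,2,3,5,6,7} for the 8 down — contradiction. So C1 = 9.

9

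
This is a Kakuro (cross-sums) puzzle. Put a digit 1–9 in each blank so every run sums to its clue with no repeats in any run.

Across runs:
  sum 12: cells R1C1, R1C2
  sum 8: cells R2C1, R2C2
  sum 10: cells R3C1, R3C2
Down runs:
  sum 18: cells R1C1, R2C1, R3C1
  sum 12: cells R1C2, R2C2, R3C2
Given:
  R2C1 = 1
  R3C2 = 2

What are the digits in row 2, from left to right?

R2C2 = 8 − 1 = 7 completes the 8 across.
R3C1 = 10 − 2 = 8 completes the 10 across.
R1C1 = 18 − 9 = 9 completes the 18 down.
R1C2 = 12 − 9 = 3 completes the 12 across.

1 7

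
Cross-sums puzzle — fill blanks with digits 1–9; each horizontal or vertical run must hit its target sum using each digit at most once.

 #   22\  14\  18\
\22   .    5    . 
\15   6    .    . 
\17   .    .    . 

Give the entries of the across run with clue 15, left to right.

Given what's placed, R1C1 must be 9 to fit the 22 across and 22 down.
R1C3 = 22 − 14 = 8 completes the 22 across.
R3C1 = 22 − 15 = 7 completes the 22 down.
Nothing is forced directly, so branch on R2C3, whose candidates are 1 or 4 or 7. If R2C3 = 4: then R2C2 would have to be in {5} for the 15 across but in {1,2,3,6,7,8} for the 14 down — contradiction. If R2C3 = 7: that forces R2C2 = 2, after which R3C2 would have to be in {1,2,4,6,8,9} for the 17 across but in {7} for the 14 down — contradiction. So R2C3 = 1.
R2C2 = 15 − 7 = 8 completes the 15 across.
R3C2 = 14 − 13 = 1 completes the 14 down.
R3C3 = 17 − 8 = 9 completes the 17 across.

6 8 1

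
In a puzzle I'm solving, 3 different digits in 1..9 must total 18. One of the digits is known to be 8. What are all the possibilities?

3 distinct digits from 1–9 sum between 6 and 24.
Keeping only sets containing 8.

{1,8,9}; {3,7,8}; {4,6,8}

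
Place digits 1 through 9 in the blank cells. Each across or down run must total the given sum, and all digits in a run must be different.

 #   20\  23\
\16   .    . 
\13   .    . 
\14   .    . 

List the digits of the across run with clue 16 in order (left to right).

7 9

16 in 2 cells must be {7,9}; 23 in 3 cells must be {6,8,9}.
The 16 across and the 23 down share only 9, so R1C2 = 9.
R1C1 = 16 − 9 = 7 completes the 16 across.
Nothing is forced directly, so branch on R2C2, whose candidates are 6 or 8. If R2C2 = 6: then R2C1 would have to be in {7} for the 13 across but in {4,5,8,9} for the 20 down — contradiction. So R2C2 = 8.
R2C1 = 13 − 8 = 5 completes the 13 across.
R3C1 = 20 − 12 = 8 completes the 20 down.
R3C2 = 14 − 8 = 6 completes the 14 across.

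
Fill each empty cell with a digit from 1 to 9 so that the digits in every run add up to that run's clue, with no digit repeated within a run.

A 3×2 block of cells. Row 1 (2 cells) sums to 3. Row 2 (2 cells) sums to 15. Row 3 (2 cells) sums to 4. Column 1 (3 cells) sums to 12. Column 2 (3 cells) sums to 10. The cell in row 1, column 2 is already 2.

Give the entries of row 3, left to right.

3 1

3 in 2 cells must be {1,2}; 4 in 2 cells must be {1,3}.
(1,1) = 3 − 2 = 1 completes the 3 across.
Given what's placed, (2,2) must be 7 to fit the 15 across and 10 down.
(3,1) = 3: the only remaining digit allowed by both the 4 across and the 12 down.
(3,2) = 4 − 3 = 1 completes the 4 across.
(2,1) = 15 − 7 = 8 completes the 15 across.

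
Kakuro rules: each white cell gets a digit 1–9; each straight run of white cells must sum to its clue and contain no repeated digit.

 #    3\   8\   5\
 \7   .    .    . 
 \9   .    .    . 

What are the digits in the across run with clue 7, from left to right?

7 in 3 cells must be {1,2,4}; 3 in 2 cells must be {1,2}.
Nothing is forced directly, so branch on R1C1, whose candidates are 1 or 2. If R1C1 = 2: that forces R1C2 = 1, R1C3 = 4, R2C1 = 1, after which R2C2 would have to be in {2,3,5,6} for the 9 across but in {7} for the 8 down — contradiction. So R1C1 = 1.
Given what's placed, R1C2 must be 2 to fit the 7 across and 8 down.
R1C3 = 7 − 3 = 4 completes the 7 across.
R2C1 = 3 − 1 = 2 completes the 3 down.
R2C2 = 8 − 2 = 6 completes the 8 down.
R2C3 = 9 − 8 = 1 completes the 9 across.

1 2 4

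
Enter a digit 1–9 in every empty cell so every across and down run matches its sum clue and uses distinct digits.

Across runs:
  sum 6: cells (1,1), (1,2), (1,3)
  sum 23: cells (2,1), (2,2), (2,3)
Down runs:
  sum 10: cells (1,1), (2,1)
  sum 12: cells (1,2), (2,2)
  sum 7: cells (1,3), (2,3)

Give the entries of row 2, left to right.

6 in 3 cells must be {1,2,3}; 23 in 3 cells must be {6,8,9}.
The 6 across and the 12 down share only 3, so (1,2) = 3.
(2,2) = 12 − 3 = 9 completes the 12 down.
Given what's placed, (2,3) must be 6 to fit the 23 across and 7 down.
(1,3) = 7 − 6 = 1 completes the 7 down.
(2,1) = 23 − 15 = 8 completes the 23 across.
(1,1) = 6 − 4 = 2 completes the 6 across.

8 9 6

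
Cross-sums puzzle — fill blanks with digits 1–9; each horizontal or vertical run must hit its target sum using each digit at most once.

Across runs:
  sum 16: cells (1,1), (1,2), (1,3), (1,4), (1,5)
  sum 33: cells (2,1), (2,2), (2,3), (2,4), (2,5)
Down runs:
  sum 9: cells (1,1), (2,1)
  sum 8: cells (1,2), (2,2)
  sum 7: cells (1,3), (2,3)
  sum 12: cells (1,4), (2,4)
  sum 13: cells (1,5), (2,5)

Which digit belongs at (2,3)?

16 in 5 cells must be {1,2,3,4,6}.
Nothing is forced directly, so branch on (1,5), whose candidates are 4 or 6. If (1,5) = 4: that forces (1,4) = 3, (2,4) = 9, after which (2,5) would have to be in {3,4,5,6,7,8} for the 33 across but in {9} for the 13 down — contradiction. So (1,5) = 6.
(2,5) = 13 − 6 = 7 completes the 13 down.
Nothing is forced directly, so branch on (1,2), whose candidates are 1 or 2 or 3. If (1,2) = 1: then (2,2) would have to be in {3,4,5,6,8,9} for the 33 across but in {7} for the 8 down — contradiction. If (1,2) = 3: that forces (1,4) = 4, (2,2) = 5, (2,3) = 4, (2,4) = 8, after which (1,3) would have to be in {1,2} for the 16 across but in {3} for the 7 down — contradiction. So (1,2) = 2.
(2,2) = 8 − 2 = 6 completes the 8 down.
(2,3) = 3: the only remaining digit allowed by both the 33 across and the 7 down.

3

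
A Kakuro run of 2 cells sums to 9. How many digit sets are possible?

4

2 distinct digits from 1–9 sum between 3 and 17.
Enumerating: {1,8}, {2,7}, {3,6}, {4,5}.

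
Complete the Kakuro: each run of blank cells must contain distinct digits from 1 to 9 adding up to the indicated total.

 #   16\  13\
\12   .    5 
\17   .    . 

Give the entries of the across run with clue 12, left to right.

17 in 2 cells must be {8,9}; 16 in 2 cells must be {7,9}.
R1C1 = 12 − 5 = 7 completes the 12 across.
R2C1 = 16 − 7 = 9 completes the 16 down.
R2C2 = 17 − 9 = 8 completes the 17 across.

7 5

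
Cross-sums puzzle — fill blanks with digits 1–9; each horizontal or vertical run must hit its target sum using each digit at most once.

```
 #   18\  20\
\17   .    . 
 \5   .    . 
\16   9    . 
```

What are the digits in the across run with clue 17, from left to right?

17 in 2 cells must be {8,9}; 16 in 2 cells must be {7,9}.
R1C1 = 8: the only remaining digit allowed by both the 17 across and the 18 down.
R1C2 = 17 − 8 = 9 completes the 17 across.
R2C1 = 18 − 17 = 1 completes the 18 down.
R2C2 = 5 − 1 = 4 completes the 5 across.
R3C2 = 16 − 9 = 7 completes the 16 across.

8 9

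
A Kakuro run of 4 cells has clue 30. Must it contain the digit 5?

The only way to make 30 from 4 distinct digits is {6,7,8,9}, which does not contain 5.

No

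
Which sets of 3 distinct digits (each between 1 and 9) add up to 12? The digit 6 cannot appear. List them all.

3 distinct digits from 1–9 sum between 6 and 24.
Dropping sets that contain 6.

{1,2,9}; {1,3,8}; {1,4,7}; {2,3,7}; {3,4,5}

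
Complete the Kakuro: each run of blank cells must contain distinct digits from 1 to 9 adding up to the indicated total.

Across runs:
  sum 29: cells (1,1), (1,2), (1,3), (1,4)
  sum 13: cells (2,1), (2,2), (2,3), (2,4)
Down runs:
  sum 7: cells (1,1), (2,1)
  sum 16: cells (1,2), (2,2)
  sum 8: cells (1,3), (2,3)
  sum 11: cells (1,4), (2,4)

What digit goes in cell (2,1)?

29 in 4 cells must be {5,7,8,9}; 16 in 2 cells must be {7,9}.
Only 5 fits (1,1) under both its across sum 29 and down sum 7.
Given what's placed, (1,3) must be 7 to fit the 29 across and 8 down.
(2,1) = 7 − 5 = 2 completes the 7 down.

2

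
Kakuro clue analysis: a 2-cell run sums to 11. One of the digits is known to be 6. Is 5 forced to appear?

The only way to make 11 from 2 distinct digits under that restriction is {5,6}, which contains 5.

Yes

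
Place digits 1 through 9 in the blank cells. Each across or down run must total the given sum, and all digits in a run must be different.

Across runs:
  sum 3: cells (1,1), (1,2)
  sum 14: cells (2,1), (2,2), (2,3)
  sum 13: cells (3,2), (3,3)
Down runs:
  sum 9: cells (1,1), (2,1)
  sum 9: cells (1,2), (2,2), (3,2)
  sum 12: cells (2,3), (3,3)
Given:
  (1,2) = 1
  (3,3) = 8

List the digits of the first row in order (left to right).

2 1

3 in 2 cells must be {1,2}.
(1,1) = 3 − 1 = 2 completes the 3 across.
(2,1) = 9 − 2 = 7 completes the 9 down.
(2,3) = 12 − 8 = 4 completes the 12 down.
(3,2) = 13 − 8 = 5 completes the 13 across.
(2,2) = 14 − 11 = 3 completes the 14 across.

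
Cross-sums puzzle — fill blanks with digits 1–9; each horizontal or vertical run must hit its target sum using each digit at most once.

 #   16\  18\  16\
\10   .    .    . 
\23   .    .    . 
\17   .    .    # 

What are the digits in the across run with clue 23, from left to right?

6 8 9

23 in 3 cells must be {6,8,9}; 17 in 2 cells must be {8,9}; 16 in 2 cells must be {7,9}.
Only 7 fits R1C3 under both its across sum 10 and down sum 16.
R2C3 = 16 − 7 = 9 completes the 16 down.
Nothing is forced directly, so branch on R2C2, whose candidates are 6 or 8. If R2C2 = 6: then R1C2 would have to be in {1,2} for the 10 across but in {3,4,5,7,8,9} for the 18 down — contradiction. So R2C2 = 8.
R1C2 = 1: the only remaining digit allowed by both the 10 across and the 18 down.
R2C1 = 23 − 17 = 6 completes the 23 across.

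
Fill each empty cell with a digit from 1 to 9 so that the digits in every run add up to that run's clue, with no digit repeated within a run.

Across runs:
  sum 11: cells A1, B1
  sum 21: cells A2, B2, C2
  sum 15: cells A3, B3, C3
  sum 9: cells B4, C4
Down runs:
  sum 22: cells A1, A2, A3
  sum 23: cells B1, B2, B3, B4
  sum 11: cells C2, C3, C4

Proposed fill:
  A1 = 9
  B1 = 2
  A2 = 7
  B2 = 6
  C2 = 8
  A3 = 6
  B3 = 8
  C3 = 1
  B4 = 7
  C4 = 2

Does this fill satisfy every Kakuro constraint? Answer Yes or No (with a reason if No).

Across: 9+2=11; 7+6+8=21; 6+8+1=15; 7+2=9. Down: 9+7+6=22; 2+6+8+7=23; 8+1+2=11. No digit repeats within any run.

Yes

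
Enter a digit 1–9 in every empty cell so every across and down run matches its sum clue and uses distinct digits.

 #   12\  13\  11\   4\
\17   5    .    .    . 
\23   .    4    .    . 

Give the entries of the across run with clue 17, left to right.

5, 9, 2, 1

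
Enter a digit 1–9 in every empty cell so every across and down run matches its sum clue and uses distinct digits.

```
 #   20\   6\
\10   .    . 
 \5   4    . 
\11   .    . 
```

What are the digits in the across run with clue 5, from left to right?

4 1

6 in 3 cells must be {1,2,3}.
R2C2 = 5 − 4 = 1 completes the 5 across.
Nothing is forced directly, so branch on R1C1, whose candidates are 7 or 9. If R1C1 = 9: then R1C2 would have to be in {1} for the 10 across but in {2,3} for the 6 down — contradiction. So R1C1 = 7.
R1C2 = 10 − 7 = 3 completes the 10 across.
R3C1 = 20 − 11 = 9 completes the 20 down.
R3C2 = 11 − 9 = 2 completes the 11 across.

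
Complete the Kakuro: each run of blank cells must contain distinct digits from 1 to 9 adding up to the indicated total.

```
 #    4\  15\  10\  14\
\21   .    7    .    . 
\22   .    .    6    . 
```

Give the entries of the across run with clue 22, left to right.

3 8 6 5

4 in 2 cells must be {1,3}.
R1C3 = 10 − 6 = 4 completes the 10 down.
R2C2 = 15 − 7 = 8 completes the 15 down.
R2C4 = 5: the only remaining digit allowed by both the 22 across and the 14 down.
R1C1 = 1: the only remaining digit allowed by both the 21 across and the 4 down.
R1C4 = 21 − 12 = 9 completes the 21 across.
R2C1 = 22 − 19 = 3 completes the 22 across.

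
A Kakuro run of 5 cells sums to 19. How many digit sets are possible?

5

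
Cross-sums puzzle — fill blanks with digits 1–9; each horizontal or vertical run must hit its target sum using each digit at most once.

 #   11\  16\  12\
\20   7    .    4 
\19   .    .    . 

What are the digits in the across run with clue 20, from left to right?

7 9 4

16 in 2 cells must be {7,9}.
R1C2 = 20 − 11 = 9 completes the 20 across.
R2C1 = 11 − 7 = 4 completes the 11 down.
R2C2 = 16 − 9 = 7 completes the 16 down.
R2C3 = 19 − 11 = 8 completes the 19 across.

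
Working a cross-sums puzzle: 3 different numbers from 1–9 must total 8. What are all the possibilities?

3 distinct digits from 1–9 sum between 6 and 24.

{1,2,5}; {1,3,4}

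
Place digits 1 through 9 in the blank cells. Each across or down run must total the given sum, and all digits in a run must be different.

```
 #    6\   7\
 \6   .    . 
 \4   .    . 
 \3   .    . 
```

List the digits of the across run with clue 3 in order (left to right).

1, 2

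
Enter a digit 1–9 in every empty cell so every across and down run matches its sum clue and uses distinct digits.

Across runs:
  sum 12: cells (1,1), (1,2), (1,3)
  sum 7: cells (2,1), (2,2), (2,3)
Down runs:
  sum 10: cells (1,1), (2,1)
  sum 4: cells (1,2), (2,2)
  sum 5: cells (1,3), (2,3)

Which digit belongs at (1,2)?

7 in 3 cells must be {1,2,4}; 4 in 2 cells must be {1,3}.
The 7 across and the 4 down share only 1, so (2,2) = 1.
(1,2) = 4 − 1 = 3 completes the 4 down.
Nothing is forced directly, so branch on (2,1), whose candidates are 2 or 4. If (2,1) = 4: then (1,1) would have to be in {1,2,4,5,7,8} for the 12 across but in {6} for the 10 down — contradiction. So (2,1) = 2.
(1,1) = 10 − 2 = 8 completes the 10 down.
(1,3) = 12 − 11 = 1 completes the 12 across.
(2,3) = 7 − 3 = 4 completes the 7 across.

3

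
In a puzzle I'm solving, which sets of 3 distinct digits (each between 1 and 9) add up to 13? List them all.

{1,3,9}; {1,4,8}; {1,5,7}; {2,3,8}; {2,4,7}; {2,5,6}; {3,4,6}

3 distinct digits from 1–9 sum between 6 and 24.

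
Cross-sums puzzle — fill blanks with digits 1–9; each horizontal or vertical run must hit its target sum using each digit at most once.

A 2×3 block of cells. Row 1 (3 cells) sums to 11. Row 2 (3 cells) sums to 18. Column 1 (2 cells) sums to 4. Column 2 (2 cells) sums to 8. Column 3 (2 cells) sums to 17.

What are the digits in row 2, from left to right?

3 6 9

4 in 2 cells must be {1,3}; 17 in 2 cells must be {8,9}.
The 11 across and the 17 down share only 8, so (1,3) = 8.
(2,3) = 17 − 8 = 9 completes the 17 down.
Given what's placed, (1,1) must be 1 to fit the 11 across and 4 down.
(1,2) = 11 − 9 = 2 completes the 11 across.
(2,1) = 4 − 1 = 3 completes the 4 down.
(2,2) = 18 − 12 = 6 completes the 18 across.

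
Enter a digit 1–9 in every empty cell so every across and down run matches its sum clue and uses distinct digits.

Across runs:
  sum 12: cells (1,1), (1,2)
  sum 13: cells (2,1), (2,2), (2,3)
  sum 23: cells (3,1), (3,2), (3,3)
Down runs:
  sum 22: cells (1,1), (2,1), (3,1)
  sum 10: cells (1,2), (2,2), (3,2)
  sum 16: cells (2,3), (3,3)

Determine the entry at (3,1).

8

23 in 3 cells must be {6,8,9}; 16 in 2 cells must be {7,9}.
Only 6 fits (3,2) under both its across sum 23 and down sum 10.
Given what's placed, (3,3) must be 9 to fit the 23 across and 16 down.
(1,2) = 3: the only remaining digit allowed by both the 12 across and the 10 down.
(2,2) = 10 − 9 = 1 completes the 10 down.
(2,3) = 16 − 9 = 7 completes the 16 down.
(3,1) = 23 − 15 = 8 completes the 23 across.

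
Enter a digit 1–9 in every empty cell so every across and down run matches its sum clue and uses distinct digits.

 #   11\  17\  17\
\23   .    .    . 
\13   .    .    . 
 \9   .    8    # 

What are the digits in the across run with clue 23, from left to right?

8 6 9

23 in 3 cells must be {6,8,9}; 17 in 2 cells must be {8,9}.
R1C2 = 6: the only remaining digit allowed by both the 23 across and the 17 down.
R2C2 = 17 − 14 = 3 completes the 17 down.
R3C1 = 9 − 8 = 1 completes the 9 across.
Given what's placed, R1C1 must be 8 to fit the 23 across and 11 down.
R1C3 = 23 − 14 = 9 completes the 23 across.
R2C1 = 11 − 9 = 2 completes the 11 down.
R2C3 = 13 − 5 = 8 completes the 13 across.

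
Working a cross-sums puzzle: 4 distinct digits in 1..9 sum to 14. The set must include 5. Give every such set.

{1,2,5,6}; {2,3,4,5}

4 distinct digits from 1–9 sum between 10 and 30.
Keeping only sets containing 5.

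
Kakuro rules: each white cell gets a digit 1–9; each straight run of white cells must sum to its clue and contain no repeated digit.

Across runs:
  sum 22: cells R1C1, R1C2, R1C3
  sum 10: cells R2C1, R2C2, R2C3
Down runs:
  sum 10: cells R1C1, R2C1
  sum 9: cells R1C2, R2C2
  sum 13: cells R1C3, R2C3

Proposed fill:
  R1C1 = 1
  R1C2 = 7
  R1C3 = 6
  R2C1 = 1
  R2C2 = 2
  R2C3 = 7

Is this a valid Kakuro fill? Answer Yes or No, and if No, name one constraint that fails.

No — the down run R1C1–R2C1 sums to 2, not 10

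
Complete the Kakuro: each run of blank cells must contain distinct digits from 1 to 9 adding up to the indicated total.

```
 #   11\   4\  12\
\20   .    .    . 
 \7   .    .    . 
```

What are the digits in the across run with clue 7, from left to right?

2 1 4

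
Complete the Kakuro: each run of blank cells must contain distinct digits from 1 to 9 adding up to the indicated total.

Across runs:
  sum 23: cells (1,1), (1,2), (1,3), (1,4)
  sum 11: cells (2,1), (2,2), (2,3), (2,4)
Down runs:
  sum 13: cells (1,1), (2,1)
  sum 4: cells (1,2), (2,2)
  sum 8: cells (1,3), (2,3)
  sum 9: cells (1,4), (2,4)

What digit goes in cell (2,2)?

11 in 4 cells must be {1,2,3,5}; 4 in 2 cells must be {1,3}.
Only 5 fits (2,1) under both its across sum 11 and down sum 13.
(1,1) = 13 − 5 = 8 completes the 13 down.
Nothing is forced directly, so branch on (1,2), whose candidates are 1 or 3. If (1,2) = 1: that forces (1,3) = 5, after which (1,4) would have to be in {9} for the 23 across but in {1,2,3,4,5,6,7,8} for the 9 down — contradiction. So (1,2) = 3.
(2,2) = 4 − 3 = 1 completes the 4 down.

1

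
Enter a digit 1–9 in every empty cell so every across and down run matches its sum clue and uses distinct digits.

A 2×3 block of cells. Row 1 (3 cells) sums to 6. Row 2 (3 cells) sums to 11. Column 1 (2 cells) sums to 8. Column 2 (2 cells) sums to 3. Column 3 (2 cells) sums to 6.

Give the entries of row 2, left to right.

6 in 3 cells must be {1,2,3}; 3 in 2 cells must be {1,2}.
Nothing is forced directly, so branch on (1,2), whose candidates are 1 or 2. If (1,2) = 2: that forces (1,3) = 1, (2,2) = 1, after which (2,3) would have to be in {2,3,4,6,7,8} for the 11 across but in {5} for the 6 down — contradiction. So (1,2) = 1.
Given what's placed, (1,3) must be 2 to fit the 6 across and 6 down.
(2,2) = 3 − 1 = 2 completes the 3 down.
(2,3) = 6 − 2 = 4 completes the 6 down.
(1,1) = 6 − 3 = 3 completes the 6 across.
(2,1) = 11 − 6 = 5 completes the 11 across.

5 2 4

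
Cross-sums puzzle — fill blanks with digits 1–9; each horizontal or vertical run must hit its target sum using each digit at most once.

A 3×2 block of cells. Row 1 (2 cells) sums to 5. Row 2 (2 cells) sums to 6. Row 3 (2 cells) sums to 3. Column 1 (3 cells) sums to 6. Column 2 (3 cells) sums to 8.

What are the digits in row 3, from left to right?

2 1

3 in 2 cells must be {1,2}; 6 in 3 cells must be {1,2,3}.
Nothing is forced directly, so branch on (2,1), whose candidates are 1 or 2. If (2,1) = 2: that forces (2,2) = 4, (3,1) = 1, after which (3,2) would have to be in {2} for the 3 across but in {1,3} for the 8 down — contradiction. So (2,1) = 1.
(2,2) = 6 − 1 = 5 completes the 6 across.
Given what's placed, (3,1) must be 2 to fit the 3 across and 6 down.
(3,2) = 3 − 2 = 1 completes the 3 across.
(1,1) = 6 − 3 = 3 completes the 6 down.
(1,2) = 5 − 3 = 2 completes the 5 across.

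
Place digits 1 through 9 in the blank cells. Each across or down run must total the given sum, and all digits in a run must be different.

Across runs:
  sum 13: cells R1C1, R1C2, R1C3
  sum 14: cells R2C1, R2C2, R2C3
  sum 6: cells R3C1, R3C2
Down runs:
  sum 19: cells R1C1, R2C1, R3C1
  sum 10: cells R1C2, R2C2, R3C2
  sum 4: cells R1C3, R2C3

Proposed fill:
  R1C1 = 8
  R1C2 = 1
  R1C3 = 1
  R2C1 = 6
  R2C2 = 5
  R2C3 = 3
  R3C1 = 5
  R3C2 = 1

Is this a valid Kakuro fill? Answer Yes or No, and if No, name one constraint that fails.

No — the down run R1C2–R3C2 sums to 7, not 10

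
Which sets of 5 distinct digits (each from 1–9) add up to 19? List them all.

5 distinct digits from 1–9 sum between 15 and 35.

{1,2,3,4,9}; {1,2,3,5,8}; {1,2,3,6,7}; {1,2,4,5,7}; {1,3,4,5,6}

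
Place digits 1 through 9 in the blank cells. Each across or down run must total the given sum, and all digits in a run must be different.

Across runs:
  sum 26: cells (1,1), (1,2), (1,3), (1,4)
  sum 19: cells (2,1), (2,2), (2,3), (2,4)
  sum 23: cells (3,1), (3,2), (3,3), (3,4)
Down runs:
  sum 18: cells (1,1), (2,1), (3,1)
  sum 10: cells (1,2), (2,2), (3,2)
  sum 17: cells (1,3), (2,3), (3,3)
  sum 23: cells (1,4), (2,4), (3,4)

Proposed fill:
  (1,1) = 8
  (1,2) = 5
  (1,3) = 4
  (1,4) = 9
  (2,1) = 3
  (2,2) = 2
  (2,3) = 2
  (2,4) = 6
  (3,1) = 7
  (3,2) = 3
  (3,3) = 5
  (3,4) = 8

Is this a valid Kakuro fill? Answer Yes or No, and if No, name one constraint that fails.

No — the down run (1,3)–(3,3) sums to 11, not 17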